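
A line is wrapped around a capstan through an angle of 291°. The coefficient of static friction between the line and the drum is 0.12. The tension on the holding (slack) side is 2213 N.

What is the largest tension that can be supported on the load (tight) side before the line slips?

T_max ≈ 4070 N

At impending slip the capstan equation gives T₂/T₁ = e^{μβ} with β in radians.
β = 291° × π/180 = 5.079 rad.
e^{μβ} = e^{0.12×5.079} = 1.839.
T₂ = T₁ · e^{μβ} = 2213 × 1.839 = 4070 N.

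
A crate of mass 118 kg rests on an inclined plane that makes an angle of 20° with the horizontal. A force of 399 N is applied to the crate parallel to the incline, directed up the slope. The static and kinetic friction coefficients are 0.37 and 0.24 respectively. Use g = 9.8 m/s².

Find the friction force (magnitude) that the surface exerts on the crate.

f ≈ 3.49 N (down the incline)

Normal force: N = m g cos θ = 118 × 9.8 × cos 20° = 1087 N.
The friction needed for equilibrium is m g sin θ − P = 395.5 − 399 = -3.488 N, measured positive up-slope.
Maximum static friction available: μ_s N = 0.37 × 1087 = 402.1 N.
Since |-3.488| ≤ 402.1 N, the crate remains in static equilibrium and friction takes exactly the required value.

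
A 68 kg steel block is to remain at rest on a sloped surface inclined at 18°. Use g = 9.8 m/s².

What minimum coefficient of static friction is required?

μ_s,min ≈ 0.325

At the slip threshold m g sin θ = μ_s m g cos θ, so μ_s,min = tan θ.
μ_s,min = tan 18° = 0.325.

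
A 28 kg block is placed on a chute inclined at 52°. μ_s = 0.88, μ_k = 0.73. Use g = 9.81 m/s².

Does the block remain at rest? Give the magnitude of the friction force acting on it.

f ≈ 123 N

N = m g cos θ = 169 N.
Down-slope weight component: m g sin θ = 216 N.
μ_s N = 149 N.
216 > 149 N, so it slides; kinetic friction f = μ_k N = 0.73×169 = 123 N.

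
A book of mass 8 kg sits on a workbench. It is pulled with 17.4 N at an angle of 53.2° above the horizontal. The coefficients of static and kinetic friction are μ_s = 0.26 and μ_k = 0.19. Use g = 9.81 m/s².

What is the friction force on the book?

f ≈ 10.4 N

N = m g − P sin α = 78.48 − 17.4×sin 53.2° = 64.55 N.
For equilibrium, f = P cos α = 17.4×cos 53.2° = 10.42 N.
μ_s N = 0.26 × 64.55 = 16.78 N.
10.42 ≤ 16.78 N → static; friction equals the required 10.4 N.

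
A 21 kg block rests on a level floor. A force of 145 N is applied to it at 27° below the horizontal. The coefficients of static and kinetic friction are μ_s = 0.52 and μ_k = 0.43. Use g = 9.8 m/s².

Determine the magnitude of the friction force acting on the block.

f ≈ 129 N

Vertical equilibrium gives N = m g + P sin α = 271.6 N.
The horizontal driving force is P cos α = 129.2 N, so equilibrium needs friction f = 129.2 N.
The static-friction limit is μ_s N = 141.2 N.
129.2 ≤ 141.2 N → static; friction equals the required 129 N.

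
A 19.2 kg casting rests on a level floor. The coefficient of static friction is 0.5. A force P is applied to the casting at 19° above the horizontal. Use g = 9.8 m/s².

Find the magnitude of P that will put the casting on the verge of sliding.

N = m g − P sin α (the pull lifts the casting).
At impending slip, P cos α = μ_s N = μ_s (m g − P sin α).
Solving: P (cos α + μ_s sin α) = μ_s m g → P = 0.5×188/(cos 19° + 0.5 sin 19°) = 94.1/1.108 = 84.9 N.

P ≈ 84.9 N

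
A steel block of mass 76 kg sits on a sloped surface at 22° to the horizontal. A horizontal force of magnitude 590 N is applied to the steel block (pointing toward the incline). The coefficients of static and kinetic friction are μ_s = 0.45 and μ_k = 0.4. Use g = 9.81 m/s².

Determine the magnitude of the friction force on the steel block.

f ≈ 268 N (down the incline)

Resolve perpendicular to the incline: N = m g cos θ + P sin θ = 76×9.81×cos 22° + 590×sin 22° = 912.3 N.
Parallel to the incline: P cos θ − m g sin θ = 547 − 279.3 = 267.7 N; the friction needed to balance this is 267.7 N acting down the slope.
The limit of static friction is μ_s N = 410.5 N.
|f_req| = 267.7 ≤ 410.5 N → the steel block is in equilibrium; friction equals the required value.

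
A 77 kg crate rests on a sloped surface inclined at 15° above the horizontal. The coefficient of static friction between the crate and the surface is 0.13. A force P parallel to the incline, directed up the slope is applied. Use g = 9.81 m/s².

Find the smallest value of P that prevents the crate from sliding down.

The crate tends to slide down (tan θ > μ_s), so at the point of impending slip friction acts up-slope at its limit: f = μ_s N.
P is parallel to the surface, so N = m g cos θ = 730 N.
Along the incline: P + μ_s N = m g sin θ, so P = 196 − 0.13×730 = 101 N.

P_min ≈ 101 N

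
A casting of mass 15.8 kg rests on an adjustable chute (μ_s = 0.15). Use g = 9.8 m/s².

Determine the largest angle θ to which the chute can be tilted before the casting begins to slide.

At the slip threshold, m g sin θ = μ_s · m g cos θ, so tan θ = μ_s.
θ_max = arctan(0.15) = 8.53°.

θ_max ≈ 8.53°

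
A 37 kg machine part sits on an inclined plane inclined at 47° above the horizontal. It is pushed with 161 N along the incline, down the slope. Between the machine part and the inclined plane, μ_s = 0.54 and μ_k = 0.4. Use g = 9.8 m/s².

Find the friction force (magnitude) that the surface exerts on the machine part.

Normal force: N = m g cos θ = 37 × 9.8 × cos 47° = 247.3 N.
The friction needed for equilibrium is m g sin θ + P = 265.2 + 161 = 426.2 N, measured positive up-slope.
Static friction can supply at most μ_s N = 133.5 N.
Since |426.2| > 133.5 N, static friction cannot hold it; the machine part slides down the incline and kinetic friction applies: f = μ_k N = 0.4 × 247.3 = 98.9 N.

f ≈ 98.9 N (up the incline)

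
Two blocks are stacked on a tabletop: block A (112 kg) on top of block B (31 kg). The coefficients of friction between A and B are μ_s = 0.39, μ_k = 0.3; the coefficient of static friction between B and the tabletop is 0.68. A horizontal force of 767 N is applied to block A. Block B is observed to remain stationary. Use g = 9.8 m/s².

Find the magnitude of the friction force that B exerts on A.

Between the blocks, N₁ = m_A g = 1098 N.
So the A–B interface can sustain at most μ_s N₁ = 428.1 N of static friction.
Since P = 767 N > 428.1 N, A slides on B; the A–B friction is kinetic: f₁ = μ_k N₁ = 0.3×1098 = 329 N.
B experiences an equal 329 N forward from A (third law). B is in equilibrium, so the floor supplies f₂ = 329 N of static friction (limit μ_s(m_A+m_B)g = 953 N, not exceeded).

f ≈ 329 N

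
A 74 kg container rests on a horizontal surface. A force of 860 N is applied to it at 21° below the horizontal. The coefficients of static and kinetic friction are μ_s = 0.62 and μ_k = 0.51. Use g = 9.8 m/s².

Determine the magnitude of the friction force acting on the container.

Vertical equilibrium gives N = m g + P sin α = 1033 N.
Horizontally, friction must balance P cos α = 802.9 N.
μ_s N = 0.62 × 1033 = 640.7 N.
The required friction exceeds μ_s N, so the container moves and f = μ_k N = 527 N.

f ≈ 527 N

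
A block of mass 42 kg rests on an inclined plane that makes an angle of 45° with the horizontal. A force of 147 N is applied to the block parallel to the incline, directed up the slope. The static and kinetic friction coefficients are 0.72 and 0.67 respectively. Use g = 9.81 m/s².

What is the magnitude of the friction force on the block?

f ≈ 144 N (up the incline)

Perpendicular to the surface, N = m g cos θ = 42·9.81·cos 45° = 291.3 N.
The friction needed for equilibrium is m g sin θ − P = 291.3 − 147 = 144.3 N, measured positive up-slope.
The static-friction ceiling is μ_s N = 0.72 × 291.3 = 209.8 N.
Since |144.3| ≤ 209.8 N, no slip — friction simply equals what equilibrium demands.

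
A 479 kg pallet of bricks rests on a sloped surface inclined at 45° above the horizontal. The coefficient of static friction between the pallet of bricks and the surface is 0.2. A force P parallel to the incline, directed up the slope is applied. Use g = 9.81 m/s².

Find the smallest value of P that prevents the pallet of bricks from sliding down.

P_min ≈ 2660 N

The pallet of bricks tends to slide down (tan θ > μ_s), so at the point of impending slip friction acts up-slope at its limit: f = μ_s N.
P is parallel to the surface, so N = m g cos θ = 3320 N.
Along the incline: P + μ_s N = m g sin θ, so P = 3320 − 0.2×3320 = 2660 N.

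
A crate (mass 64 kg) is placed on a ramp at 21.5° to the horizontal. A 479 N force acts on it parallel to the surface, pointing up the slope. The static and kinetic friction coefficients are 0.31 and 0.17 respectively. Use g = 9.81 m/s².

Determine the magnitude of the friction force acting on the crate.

f ≈ 99.3 N (down the incline)

Normal force: N = m g cos θ = 64 × 9.81 × cos 21.5° = 584.2 N.
For equilibrium along the incline the friction force must supply f = m g sin θ − P = 230.1 − 479 = -248.9 N (positive meaning up-slope).
Static friction can supply at most μ_s N = 181.1 N.
Since |-248.9| > 181.1 N, static friction cannot hold it; the crate slides up the incline and kinetic friction applies: f = μ_k N = 0.17 × 584.2 = 99.3 N.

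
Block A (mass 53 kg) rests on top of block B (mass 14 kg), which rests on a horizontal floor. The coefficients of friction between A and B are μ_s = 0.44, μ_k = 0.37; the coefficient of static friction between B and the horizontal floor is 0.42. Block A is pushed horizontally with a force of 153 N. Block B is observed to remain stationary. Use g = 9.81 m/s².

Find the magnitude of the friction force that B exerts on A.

f ≈ 153 N

Between the blocks, N₁ = m_A g = 519.9 N.
Maximum static friction on A from B: μ_s N₁ = 0.44×519.9 = 228.8 N.
P = 153 N is within that limit, so A and B move together (both at rest); the A–B friction is simply f₁ = P = 153 N.
B experiences an equal 153 N forward from A (third law). B is in equilibrium, so the floor supplies f₂ = 153 N of static friction (limit μ_s(m_A+m_B)g = 276.1 N, not exceeded).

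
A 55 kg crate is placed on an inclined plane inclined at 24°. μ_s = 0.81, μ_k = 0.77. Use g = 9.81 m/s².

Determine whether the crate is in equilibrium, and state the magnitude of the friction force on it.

N = m g cos θ = 493 N.
Down-slope weight component: m g sin θ = 219 N.
μ_s N = 399 N.
219 ≤ 399 N, so it stays put; friction = 219 N.

f ≈ 219 N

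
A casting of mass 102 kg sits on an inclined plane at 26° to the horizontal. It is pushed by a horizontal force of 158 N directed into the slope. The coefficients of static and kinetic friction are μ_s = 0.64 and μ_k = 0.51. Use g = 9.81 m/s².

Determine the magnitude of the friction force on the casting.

f ≈ 297 N (up the incline)

The horizontal push has a component P sin θ into the surface, so N = m g cos θ + P sin θ = 899.4 + 69.26 = 968.6 N.
Parallel to the incline: P cos θ − m g sin θ = 142 − 438.6 = -296.6 N; the friction needed to balance this is 296.6 N acting up the slope.
Maximum static friction: μ_s N = 0.64 × 968.6 = 619.9 N.
|f_req| = 296.6 ≤ 619.9 N → the casting is in equilibrium; friction equals the required value.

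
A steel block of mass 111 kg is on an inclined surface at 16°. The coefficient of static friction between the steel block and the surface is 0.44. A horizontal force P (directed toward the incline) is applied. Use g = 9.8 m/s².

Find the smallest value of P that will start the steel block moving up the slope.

At impending motion up the slope, friction acts down-slope at its limit: f = μ_s N.
Perpendicular to the incline: N = m g cos θ + P sin θ.
Along the incline: P cos θ = m g sin θ + μ_s N = m g sin θ + μ_s (m g cos θ + P sin θ).
Solving, P (cos θ − μ_s sin θ) = m g (sin θ + μ_s cos θ), so P = 111×9.8×(sin 16° + 0.44 cos 16°)/(cos 16° − 0.44 sin 16°) = 1090×0.6986/0.84 = 905 N.

P ≈ 905 N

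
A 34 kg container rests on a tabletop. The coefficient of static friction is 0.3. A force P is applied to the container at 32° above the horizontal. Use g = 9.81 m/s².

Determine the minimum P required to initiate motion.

P ≈ 99.4 N

N = m g − P sin α (the pull lifts the container).
At impending slip, P cos α = μ_s N = μ_s (m g − P sin α).
Solving: P (cos α + μ_s sin α) = μ_s m g → P = 0.3×334/(cos 32° + 0.3 sin 32°) = 100/1.007 = 99.4 N.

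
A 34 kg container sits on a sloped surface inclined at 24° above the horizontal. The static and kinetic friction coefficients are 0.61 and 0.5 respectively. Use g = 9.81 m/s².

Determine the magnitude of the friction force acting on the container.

f ≈ 136 N (up the incline)

Normal force: N = m g cos θ = 34 × 9.81 × cos 24° = 304.7 N.
Along the slope the weight component is m g sin θ = 135.7 N; friction must supply exactly this, acting up-slope.
Maximum static friction available: μ_s N = 0.61 × 304.7 = 185.9 N.
Since |135.7| ≤ 185.9 N, the container remains in static equilibrium and friction takes exactly the required value.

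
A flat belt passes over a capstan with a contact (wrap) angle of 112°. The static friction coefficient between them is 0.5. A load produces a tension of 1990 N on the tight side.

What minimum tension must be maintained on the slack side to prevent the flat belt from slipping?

Capstan equation at impending slip: T_tight/T_slack = e^{μβ}.
β = 112° = 1.955 rad; e^{μβ} = e^{0.5×1.955} = 2.657.
T_slack = T_tight / e^{μβ} = 1990 / 2.657 = 749 N.

T_min ≈ 749 N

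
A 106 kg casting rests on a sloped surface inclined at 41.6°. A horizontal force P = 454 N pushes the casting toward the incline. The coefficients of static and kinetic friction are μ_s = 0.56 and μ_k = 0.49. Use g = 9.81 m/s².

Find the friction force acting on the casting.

Normal direction: N = m g cos θ + P sin θ = 1079 N.
Along the incline, the net driving force (taking up-slope positive) is P cos θ − m g sin θ = 339.5 − 690.4 = -350.9 N, so equilibrium requires friction f = 350.9 N (up-slope).
The limit of static friction is μ_s N = 604.3 N.
Since 350.9 N is within the 604.3 N limit, the casting stays put and friction is exactly 351 N.

f ≈ 351 N (up the incline)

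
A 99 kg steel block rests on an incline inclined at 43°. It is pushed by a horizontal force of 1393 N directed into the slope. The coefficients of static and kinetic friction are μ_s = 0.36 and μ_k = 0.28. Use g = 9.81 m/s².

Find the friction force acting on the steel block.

f ≈ 356 N (down the incline)

The horizontal push has a component P sin θ into the surface, so N = m g cos θ + P sin θ = 710.3 + 950 = 1660 N.
Along the incline, the net driving force (taking up-slope positive) is P cos θ − m g sin θ = 1019 − 662.3 = 356.4 N, so equilibrium requires friction f = -356.4 N (down-slope).
The limit of static friction is μ_s N = 597.7 N.
Since 356.4 N is within the 597.7 N limit, the steel block stays put and friction is exactly 356 N.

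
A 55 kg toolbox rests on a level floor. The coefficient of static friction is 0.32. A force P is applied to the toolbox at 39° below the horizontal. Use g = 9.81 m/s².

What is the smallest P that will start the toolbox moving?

P ≈ 300 N

N = m g + P sin α (the push presses the toolbox into the level floor).
At impending slip, P cos α = μ_s N = μ_s (m g + P sin α).
Solving: P (cos α − μ_s sin α) = μ_s m g → P = 0.32×540/(cos 39° − 0.32 sin 39°) = 173/0.5758 = 300 N.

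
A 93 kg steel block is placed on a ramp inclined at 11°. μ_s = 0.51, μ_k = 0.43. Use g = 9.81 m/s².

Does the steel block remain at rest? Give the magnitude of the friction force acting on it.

N = m g cos θ = 896 N.
Down-slope weight component: m g sin θ = 174 N.
μ_s N = 457 N.
174 ≤ 457 N, so it stays put; friction = 174 N.

f ≈ 174 N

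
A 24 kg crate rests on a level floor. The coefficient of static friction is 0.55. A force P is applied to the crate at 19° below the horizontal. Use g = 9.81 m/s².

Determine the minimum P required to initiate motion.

P ≈ 169 N

N = m g + P sin α (the push presses the crate into the level floor).
At impending slip, P cos α = μ_s N = μ_s (m g + P sin α).
Solving: P (cos α − μ_s sin α) = μ_s m g → P = 0.55×235/(cos 19° − 0.55 sin 19°) = 129/0.7665 = 169 N.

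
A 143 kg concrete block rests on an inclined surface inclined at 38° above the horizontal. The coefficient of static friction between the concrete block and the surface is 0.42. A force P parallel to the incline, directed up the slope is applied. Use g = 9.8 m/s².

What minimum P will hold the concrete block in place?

The concrete block tends to slide down (tan θ > μ_s), so at the point of impending slip friction acts up-slope at its limit: f = μ_s N.
P is parallel to the surface, so N = m g cos θ = 1100 N.
Along the incline: P + μ_s N = m g sin θ, so P = 863 − 0.42×1100 = 399 N.

P_min ≈ 399 N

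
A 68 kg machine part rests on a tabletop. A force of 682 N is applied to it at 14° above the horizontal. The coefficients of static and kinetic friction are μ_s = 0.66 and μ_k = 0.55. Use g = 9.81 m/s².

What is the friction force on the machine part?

N = m g − P sin α = 667.1 − 682×sin 14° = 502.1 N.
For equilibrium, f = P cos α = 682×cos 14° = 661.7 N.
The static-friction limit is μ_s N = 331.4 N.
The required friction exceeds μ_s N, so the machine part moves and f = μ_k N = 276 N.

f ≈ 276 N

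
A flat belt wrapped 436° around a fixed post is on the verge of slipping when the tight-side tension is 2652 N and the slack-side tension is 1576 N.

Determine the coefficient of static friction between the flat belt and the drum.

μ ≈ 0.0684

T₂/T₁ = e^{μβ} → μ = ln(T₂/T₁)/β.
β = 436° = 7.61 rad.
μ = ln(2652/1576)/7.61 = ln(1.683)/7.61 = 0.0684.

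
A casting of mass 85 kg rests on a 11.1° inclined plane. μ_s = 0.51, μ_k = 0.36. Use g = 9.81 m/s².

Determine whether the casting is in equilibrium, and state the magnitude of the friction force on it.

N = m g cos θ = 818 N.
Down-slope weight component: m g sin θ = 161 N.
μ_s N = 417 N.
161 ≤ 417 N, so it stays put; friction = 161 N.

f ≈ 161 N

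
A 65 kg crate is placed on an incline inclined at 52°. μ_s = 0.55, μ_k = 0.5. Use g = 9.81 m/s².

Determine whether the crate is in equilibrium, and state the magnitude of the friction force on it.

f ≈ 196 N

N = m g cos θ = 393 N.
Down-slope weight component: m g sin θ = 502 N.
μ_s N = 216 N.
502 > 216 N, so it slides; kinetic friction f = μ_k N = 0.5×393 = 196 N.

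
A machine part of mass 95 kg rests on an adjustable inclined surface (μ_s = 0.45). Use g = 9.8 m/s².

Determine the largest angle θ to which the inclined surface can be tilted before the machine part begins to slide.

θ_max ≈ 24.2°

At the slip threshold, m g sin θ = μ_s · m g cos θ, so tan θ = μ_s.
θ_max = arctan(0.45) = 24.2°.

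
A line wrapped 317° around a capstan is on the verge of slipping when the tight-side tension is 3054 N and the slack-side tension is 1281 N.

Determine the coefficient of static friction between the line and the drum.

T₂/T₁ = e^{μβ} → μ = ln(T₂/T₁)/β.
β = 317° = 5.533 rad.
μ = ln(3054/1281)/5.533 = ln(2.384)/5.533 = 0.157.

μ ≈ 0.157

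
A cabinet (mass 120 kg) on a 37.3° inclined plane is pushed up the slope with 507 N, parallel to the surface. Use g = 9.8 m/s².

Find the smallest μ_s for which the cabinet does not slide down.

μ_s,min ≈ 0.22

N = m g cos θ = 935.5 N.
Friction must make up the shortfall along the incline: f = m g sin θ − P = 712.6 − 507 = 205.6 N.
At the threshold f = μ_s N, so μ_s,min = 205.6/935.5 = 0.22.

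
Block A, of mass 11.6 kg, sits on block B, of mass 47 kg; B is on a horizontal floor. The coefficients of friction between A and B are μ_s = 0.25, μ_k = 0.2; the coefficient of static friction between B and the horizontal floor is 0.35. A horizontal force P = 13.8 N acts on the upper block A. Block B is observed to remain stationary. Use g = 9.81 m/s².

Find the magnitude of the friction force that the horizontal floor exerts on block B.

f ≈ 13.8 N

The normal force B exerts on A is simply A's weight, N₁ = 113.8 N.
So the A–B interface can sustain at most μ_s N₁ = 28.45 N of static friction.
Since P = 13.8 N ≤ 28.45 N, A does not slip on B; friction on A equals P = 13.8 N.
B experiences an equal 13.8 N forward from A (third law). B is in equilibrium, so the floor supplies f₂ = 13.8 N of static friction (limit μ_s(m_A+m_B)g = 201.2 N, not exceeded).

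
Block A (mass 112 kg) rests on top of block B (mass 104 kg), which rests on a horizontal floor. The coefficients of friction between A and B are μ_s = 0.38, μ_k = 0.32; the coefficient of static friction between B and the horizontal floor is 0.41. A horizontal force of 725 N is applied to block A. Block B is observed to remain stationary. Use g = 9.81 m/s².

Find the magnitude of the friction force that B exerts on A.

Normal force at the A–B interface: N₁ = m_A g = 1099 N.
So the A–B interface can sustain at most μ_s N₁ = 417.5 N of static friction.
Since P = 725 N > 417.5 N, A slides on B; the A–B friction is kinetic: f₁ = μ_k N₁ = 0.32×1099 = 352 N.
B experiences an equal 352 N forward from A (third law). B is in equilibrium, so the floor supplies f₂ = 352 N of static friction (limit μ_s(m_A+m_B)g = 868.8 N, not exceeded).

f ≈ 352 N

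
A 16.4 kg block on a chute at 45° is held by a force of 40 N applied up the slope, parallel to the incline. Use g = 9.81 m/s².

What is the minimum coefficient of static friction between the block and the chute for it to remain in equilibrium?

μ_s,min ≈ 0.648

N = m g cos θ = 113.8 N.
Friction must make up the shortfall along the incline: f = m g sin θ − P = 113.8 − 40 = 73.76 N.
At the threshold f = μ_s N, so μ_s,min = 73.76/113.8 = 0.648.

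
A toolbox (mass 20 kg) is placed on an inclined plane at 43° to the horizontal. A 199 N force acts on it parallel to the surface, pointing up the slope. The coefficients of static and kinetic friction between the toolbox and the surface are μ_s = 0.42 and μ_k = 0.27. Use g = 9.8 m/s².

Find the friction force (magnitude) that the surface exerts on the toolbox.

Perpendicular to the surface, N = m g cos θ = 20·9.8·cos 43° = 143.3 N.
Parallel to the incline, ΣF = 0 gives f = m g sin θ − P = 133.7 − 199 = -65.33 N (up-slope positive).
Maximum static friction available: μ_s N = 0.42 × 143.3 = 60.21 N.
|-65.33| exceeds 60.21 N, so the toolbox slips up-slope; friction is kinetic, f = μ_k N = 0.27×143.3 = 38.7 N.

f ≈ 38.7 N (down the incline)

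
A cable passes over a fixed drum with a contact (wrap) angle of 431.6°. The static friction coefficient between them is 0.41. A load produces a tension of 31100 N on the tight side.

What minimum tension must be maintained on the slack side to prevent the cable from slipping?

Capstan equation at impending slip: T_tight/T_slack = e^{μβ}.
β = 431.6° = 7.533 rad; e^{μβ} = e^{0.41×7.533} = 21.94.
T_slack = T_tight / e^{μβ} = 31100 / 21.94 = 1420 N.

T_min ≈ 1420 N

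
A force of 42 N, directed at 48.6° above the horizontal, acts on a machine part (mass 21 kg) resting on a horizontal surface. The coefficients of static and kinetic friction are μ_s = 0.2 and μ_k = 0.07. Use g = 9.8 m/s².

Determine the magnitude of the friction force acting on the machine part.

f ≈ 27.8 N

The vertical component of P reduces the normal force: N = m g − P sin α = 205.8 − 31.5 = 174.3 N.
For equilibrium, f = P cos α = 42×cos 48.6° = 27.78 N.
The static-friction limit is μ_s N = 34.86 N.
27.78 ≤ 34.86 N → static; friction equals the required 27.8 N.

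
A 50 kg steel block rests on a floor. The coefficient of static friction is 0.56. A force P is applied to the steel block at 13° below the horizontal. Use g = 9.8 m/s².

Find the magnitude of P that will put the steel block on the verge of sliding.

N = m g + P sin α (the push presses the steel block into the floor).
At impending slip, P cos α = μ_s N = μ_s (m g + P sin α).
Solving: P (cos α − μ_s sin α) = μ_s m g → P = 0.56×490/(cos 13° − 0.56 sin 13°) = 274/0.8484 = 323 N.

P ≈ 323 N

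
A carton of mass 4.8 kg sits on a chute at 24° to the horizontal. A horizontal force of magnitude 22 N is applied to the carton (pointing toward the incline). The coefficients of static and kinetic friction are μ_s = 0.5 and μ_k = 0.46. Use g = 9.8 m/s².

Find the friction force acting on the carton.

f ≈ 0.965 N (down the incline)

Normal direction: N = m g cos θ + P sin θ = 51.92 N.
Along the incline, the net driving force (taking up-slope positive) is P cos θ − m g sin θ = 20.1 − 19.13 = 0.9651 N, so equilibrium requires friction f = -0.9651 N (down-slope).
Maximum static friction: μ_s N = 0.5 × 51.92 = 25.96 N.
|f_req| = 0.9651 ≤ 25.96 N → the carton is in equilibrium; friction equals the required value.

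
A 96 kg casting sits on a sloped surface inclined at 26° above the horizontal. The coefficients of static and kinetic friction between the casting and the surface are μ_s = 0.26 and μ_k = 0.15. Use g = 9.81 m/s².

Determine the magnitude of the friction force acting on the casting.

f ≈ 127 N (up the incline)

Perpendicular to the surface, N = m g cos θ = 96·9.81·cos 26° = 846.4 N.
For equilibrium along the incline, friction must balance the weight component: f = m g sin θ = 412.8 N up the slope.
The static-friction ceiling is μ_s N = 0.26 × 846.4 = 220.1 N.
|412.8| exceeds 220.1 N, so the casting slips down-slope; friction is kinetic, f = μ_k N = 0.15×846.4 = 127 N.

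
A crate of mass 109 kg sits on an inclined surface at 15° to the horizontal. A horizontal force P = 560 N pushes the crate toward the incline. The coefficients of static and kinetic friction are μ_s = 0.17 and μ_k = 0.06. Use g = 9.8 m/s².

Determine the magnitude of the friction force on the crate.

f ≈ 70.6 N (down the incline)

Normal direction: N = m g cos θ + P sin θ = 1177 N.
Parallel to the incline: P cos θ − m g sin θ = 540.9 − 276.5 = 264.4 N; the friction needed to balance this is 264.4 N acting down the slope.
Maximum static friction: μ_s N = 0.17 × 1177 = 200 N.
The required 264.4 N exceeds the static limit, so the crate slides up-slope and f = μ_k N = 0.06×1177 = 70.6 N.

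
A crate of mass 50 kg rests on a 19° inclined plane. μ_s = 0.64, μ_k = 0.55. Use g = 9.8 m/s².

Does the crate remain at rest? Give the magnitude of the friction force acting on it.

N = m g cos θ = 463 N.
Down-slope weight component: m g sin θ = 160 N.
μ_s N = 297 N.
160 ≤ 297 N, so it stays put; friction = 160 N.

f ≈ 160 N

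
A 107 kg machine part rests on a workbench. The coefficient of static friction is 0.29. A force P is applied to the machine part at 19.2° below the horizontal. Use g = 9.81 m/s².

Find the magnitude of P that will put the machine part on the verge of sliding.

P ≈ 359 N

N = m g + P sin α (the push presses the machine part into the workbench).
At impending slip, P cos α = μ_s N = μ_s (m g + P sin α).
Solving: P (cos α − μ_s sin α) = μ_s m g → P = 0.29×1050/(cos 19.2° − 0.29 sin 19.2°) = 304/0.849 = 359 N.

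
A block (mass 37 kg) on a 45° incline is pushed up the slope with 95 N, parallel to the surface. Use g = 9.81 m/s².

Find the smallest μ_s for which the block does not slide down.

μ_s,min ≈ 0.63

N = m g cos θ = 256.7 N.
Friction must make up the shortfall along the incline: f = m g sin θ − P = 256.7 − 95 = 161.7 N.
At the threshold f = μ_s N, so μ_s,min = 161.7/256.7 = 0.63.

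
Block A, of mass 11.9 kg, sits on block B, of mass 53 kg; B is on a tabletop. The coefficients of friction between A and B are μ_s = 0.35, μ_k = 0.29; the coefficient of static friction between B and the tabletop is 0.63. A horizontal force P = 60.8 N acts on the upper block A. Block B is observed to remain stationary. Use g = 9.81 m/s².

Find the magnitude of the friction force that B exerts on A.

The normal force B exerts on A is simply A's weight, N₁ = 116.7 N.
Maximum static friction on A from B: μ_s N₁ = 0.35×116.7 = 40.86 N.
Since P = 60.8 N > 40.86 N, A slides on B; the A–B friction is kinetic: f₁ = μ_k N₁ = 0.29×116.7 = 33.9 N.
By Newton's third law B feels 33.9 N forward from A. With B stationary, the floor's static friction on B balances it: f₂ = 33.9 N (well within μ_s(m_A+m_B)g = 401.1 N).

f ≈ 33.9 N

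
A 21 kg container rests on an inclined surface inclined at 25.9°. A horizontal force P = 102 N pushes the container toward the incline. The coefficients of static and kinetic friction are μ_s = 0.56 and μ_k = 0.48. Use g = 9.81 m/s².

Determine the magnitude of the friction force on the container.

f ≈ 1.77 N (down the incline)

Resolve perpendicular to the incline: N = m g cos θ + P sin θ = 21×9.81×cos 25.9° + 102×sin 25.9° = 229.9 N.
Along the incline, the net driving force (taking up-slope positive) is P cos θ − m g sin θ = 91.75 − 89.99 = 1.769 N, so equilibrium requires friction f = -1.769 N (down-slope).
The limit of static friction is μ_s N = 128.7 N.
Since 1.769 N is within the 128.7 N limit, the container stays put and friction is exactly 1.77 N.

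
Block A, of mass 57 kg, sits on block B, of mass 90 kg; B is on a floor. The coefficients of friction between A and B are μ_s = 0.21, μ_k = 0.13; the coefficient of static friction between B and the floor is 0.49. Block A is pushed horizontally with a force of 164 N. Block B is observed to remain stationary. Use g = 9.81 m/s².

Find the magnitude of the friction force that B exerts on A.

f ≈ 72.7 N

Between the blocks, N₁ = m_A g = 559.2 N.
So the A–B interface can sustain at most μ_s N₁ = 117.4 N of static friction.
P = 164 N exceeds that limit, so A slips over B and the interface friction becomes kinetic: f₁ = μ_k N₁ = 0.13×559.2 = 72.7 N.
B experiences an equal 72.7 N forward from A (third law). B is in equilibrium, so the floor supplies f₂ = 72.7 N of static friction (limit μ_s(m_A+m_B)g = 706.6 N, not exceeded).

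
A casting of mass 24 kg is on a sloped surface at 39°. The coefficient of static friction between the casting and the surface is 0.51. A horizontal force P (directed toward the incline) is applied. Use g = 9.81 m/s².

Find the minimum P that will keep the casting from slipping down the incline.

The casting tends to slide down (tan θ > μ_s), so at the point of impending slip friction acts up-slope at its limit: f = μ_s N.
Perpendicular to the incline: N = m g cos θ + P sin θ.
Along the incline: P cos θ + μ_s N = m g sin θ, i.e. P cos θ + μ_s (m g cos θ + P sin θ) = m g sin θ.
Solving, P (cos θ + μ_s sin θ) = m g (sin θ − μ_s cos θ), so P = 235×0.233/1.098 = 50 N.

P_min ≈ 50 N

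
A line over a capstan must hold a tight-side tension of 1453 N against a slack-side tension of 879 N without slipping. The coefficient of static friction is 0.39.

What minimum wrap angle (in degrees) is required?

T₂/T₁ = e^{μβ} → β = ln(T₂/T₁)/μ.
β = ln(1453/879)/0.39 = 0.5026/0.39 = 1.289 rad.
In degrees: β = 1.289 × 180/π = 73.8°.

β_min ≈ 73.8°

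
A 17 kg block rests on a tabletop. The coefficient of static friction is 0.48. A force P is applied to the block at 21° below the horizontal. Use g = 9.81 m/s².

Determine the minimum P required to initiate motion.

P ≈ 105 N

N = m g + P sin α (the push presses the block into the tabletop).
At impending slip, P cos α = μ_s N = μ_s (m g + P sin α).
Solving: P (cos α − μ_s sin α) = μ_s m g → P = 0.48×167/(cos 21° − 0.48 sin 21°) = 80/0.7616 = 105 N.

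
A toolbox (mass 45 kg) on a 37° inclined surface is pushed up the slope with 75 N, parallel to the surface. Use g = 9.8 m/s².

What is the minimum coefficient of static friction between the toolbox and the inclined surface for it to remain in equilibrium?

N = m g cos θ = 352.2 N.
Friction must make up the shortfall along the incline: f = m g sin θ − P = 265.4 − 75 = 190.4 N.
At the threshold f = μ_s N, so μ_s,min = 190.4/352.2 = 0.541.

μ_s,min ≈ 0.541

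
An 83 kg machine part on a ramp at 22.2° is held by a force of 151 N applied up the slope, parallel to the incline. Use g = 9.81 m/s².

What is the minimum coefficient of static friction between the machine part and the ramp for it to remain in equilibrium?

μ_s,min ≈ 0.208

N = m g cos θ = 753.9 N.
Friction must make up the shortfall along the incline: f = m g sin θ − P = 307.6 − 151 = 156.6 N.
At the threshold f = μ_s N, so μ_s,min = 156.6/753.9 = 0.208.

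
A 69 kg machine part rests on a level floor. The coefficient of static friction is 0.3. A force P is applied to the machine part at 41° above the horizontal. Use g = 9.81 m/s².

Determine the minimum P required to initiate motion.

P ≈ 213 N

N = m g − P sin α (the pull lifts the machine part).
At impending slip, P cos α = μ_s N = μ_s (m g − P sin α).
Solving: P (cos α + μ_s sin α) = μ_s m g → P = 0.3×677/(cos 41° + 0.3 sin 41°) = 203/0.9515 = 213 N.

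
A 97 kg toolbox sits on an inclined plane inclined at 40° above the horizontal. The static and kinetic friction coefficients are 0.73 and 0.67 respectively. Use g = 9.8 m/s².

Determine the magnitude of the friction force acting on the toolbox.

Normal force: N = m g cos θ = 97 × 9.8 × cos 40° = 728.2 N.
Along the slope the weight component is m g sin θ = 611 N; friction must supply exactly this, acting up-slope.
Maximum static friction available: μ_s N = 0.73 × 728.2 = 531.6 N.
Since |611| > 531.6 N, static friction cannot hold it; the toolbox slides down the incline and kinetic friction applies: f = μ_k N = 0.67 × 728.2 = 488 N.

f ≈ 488 N (up the incline)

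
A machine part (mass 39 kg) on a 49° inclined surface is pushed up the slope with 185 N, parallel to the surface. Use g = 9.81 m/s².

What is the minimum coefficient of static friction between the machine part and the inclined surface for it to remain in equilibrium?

μ_s,min ≈ 0.413

N = m g cos θ = 251 N.
Friction must make up the shortfall along the incline: f = m g sin θ − P = 288.7 − 185 = 103.7 N.
At the threshold f = μ_s N, so μ_s,min = 103.7/251 = 0.413.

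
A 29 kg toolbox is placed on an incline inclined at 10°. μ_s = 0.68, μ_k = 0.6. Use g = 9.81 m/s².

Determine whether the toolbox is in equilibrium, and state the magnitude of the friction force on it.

N = m g cos θ = 280 N.
Down-slope weight component: m g sin θ = 49.4 N.
μ_s N = 191 N.
49.4 ≤ 191 N, so it stays put; friction = 49.4 N.

f ≈ 49.4 N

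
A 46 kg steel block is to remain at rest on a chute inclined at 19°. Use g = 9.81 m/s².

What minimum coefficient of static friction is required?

μ_s,min ≈ 0.344

At the slip threshold m g sin θ = μ_s m g cos θ, so μ_s,min = tan θ.
μ_s,min = tan 19° = 0.344.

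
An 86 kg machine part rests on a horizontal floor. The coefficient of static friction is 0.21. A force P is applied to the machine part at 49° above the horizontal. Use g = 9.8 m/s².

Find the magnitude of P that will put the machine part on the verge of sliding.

N = m g − P sin α (the pull lifts the machine part).
At impending slip, P cos α = μ_s N = μ_s (m g − P sin α).
Solving: P (cos α + μ_s sin α) = μ_s m g → P = 0.21×843/(cos 49° + 0.21 sin 49°) = 177/0.8145 = 217 N.

P ≈ 217 N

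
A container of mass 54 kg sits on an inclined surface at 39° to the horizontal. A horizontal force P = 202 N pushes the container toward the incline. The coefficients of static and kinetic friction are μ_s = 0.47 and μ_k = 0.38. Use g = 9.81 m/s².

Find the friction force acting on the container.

Resolve perpendicular to the incline: N = m g cos θ + P sin θ = 54×9.81×cos 39° + 202×sin 39° = 538.8 N.
Along the incline, the net driving force (taking up-slope positive) is P cos θ − m g sin θ = 157 − 333.4 = -176.4 N, so equilibrium requires friction f = 176.4 N (up-slope).
The limit of static friction is μ_s N = 253.2 N.
Since 176.4 N is within the 253.2 N limit, the container stays put and friction is exactly 176 N.

f ≈ 176 N (up the incline)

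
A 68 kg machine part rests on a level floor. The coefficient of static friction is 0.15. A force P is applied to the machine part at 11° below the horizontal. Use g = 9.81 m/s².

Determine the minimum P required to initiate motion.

N = m g + P sin α (the push presses the machine part into the level floor).
At impending slip, P cos α = μ_s N = μ_s (m g + P sin α).
Solving: P (cos α − μ_s sin α) = μ_s m g → P = 0.15×667/(cos 11° − 0.15 sin 11°) = 100/0.953 = 105 N.

P ≈ 105 N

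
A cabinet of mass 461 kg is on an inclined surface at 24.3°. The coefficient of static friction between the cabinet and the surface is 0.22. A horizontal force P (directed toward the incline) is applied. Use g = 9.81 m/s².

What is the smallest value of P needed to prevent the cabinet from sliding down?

P_min ≈ 952 N

The cabinet tends to slide down (tan θ > μ_s), so at the point of impending slip friction acts up-slope at its limit: f = μ_s N.
Perpendicular to the incline: N = m g cos θ + P sin θ.
Along the incline: P cos θ + μ_s N = m g sin θ, i.e. P cos θ + μ_s (m g cos θ + P sin θ) = m g sin θ.
Solving, P (cos θ + μ_s sin θ) = m g (sin θ − μ_s cos θ), so P = 4520×0.211/1.002 = 952 N.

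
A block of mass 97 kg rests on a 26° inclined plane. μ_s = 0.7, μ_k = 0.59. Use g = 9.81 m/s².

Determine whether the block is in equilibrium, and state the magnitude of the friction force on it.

N = m g cos θ = 855 N.
Down-slope weight component: m g sin θ = 417 N.
μ_s N = 599 N.
417 ≤ 599 N, so it stays put; friction = 417 N.

f ≈ 417 N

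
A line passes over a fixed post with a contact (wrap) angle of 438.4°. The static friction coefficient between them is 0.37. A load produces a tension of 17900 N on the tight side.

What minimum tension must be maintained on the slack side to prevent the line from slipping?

Capstan equation at impending slip: T_tight/T_slack = e^{μβ}.
β = 438.4° = 7.652 rad; e^{μβ} = e^{0.37×7.652} = 16.96.
T_slack = T_tight / e^{μβ} = 17900 / 16.96 = 1060 N.

T_min ≈ 1060 N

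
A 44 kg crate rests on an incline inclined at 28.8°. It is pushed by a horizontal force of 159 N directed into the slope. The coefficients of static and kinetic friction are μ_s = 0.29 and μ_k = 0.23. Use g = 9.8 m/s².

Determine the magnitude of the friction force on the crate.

Resolve perpendicular to the incline: N = m g cos θ + P sin θ = 44×9.8×cos 28.8° + 159×sin 28.8° = 454.5 N.
Parallel to the incline: P cos θ − m g sin θ = 139.3 − 207.7 = -68.4 N; the friction needed to balance this is 68.4 N acting up the slope.
The limit of static friction is μ_s N = 131.8 N.
|f_req| = 68.4 ≤ 131.8 N → the crate is in equilibrium; friction equals the required value.

f ≈ 68.4 N (up the incline)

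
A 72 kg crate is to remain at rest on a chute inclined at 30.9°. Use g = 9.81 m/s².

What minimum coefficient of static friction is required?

At the slip threshold m g sin θ = μ_s m g cos θ, so μ_s,min = tan θ.
μ_s,min = tan 30.9° = 0.598.

μ_s,min ≈ 0.598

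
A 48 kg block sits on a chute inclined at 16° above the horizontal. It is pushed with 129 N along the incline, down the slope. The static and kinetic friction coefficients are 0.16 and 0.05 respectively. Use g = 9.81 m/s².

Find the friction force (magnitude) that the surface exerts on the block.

Perpendicular to the surface, N = m g cos θ = 48·9.81·cos 16° = 452.6 N.
The friction needed for equilibrium is m g sin θ + P = 129.8 + 129 = 258.8 N, measured positive up-slope.
The static-friction ceiling is μ_s N = 0.16 × 452.6 = 72.42 N.
Since |258.8| > 72.42 N, static friction cannot hold it; the block slides down the incline and kinetic friction applies: f = μ_k N = 0.05 × 452.6 = 22.6 N.

f ≈ 22.6 N (up the incline)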